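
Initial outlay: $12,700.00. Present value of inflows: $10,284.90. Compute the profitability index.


Formula: PI = PV(cash flows) / initial investment
Substituting: PI = $10,284.90 / $12,700.00
PI = 0.8098

0.8098


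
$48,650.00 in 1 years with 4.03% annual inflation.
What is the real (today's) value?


Formula: Real value = nominal / (1 + inflation)^years
Price level: (1 + 0.0403)^1 = 1.0403
Real value = $48,650.00 / 1.0403 = $46,765.36

$46,765.36


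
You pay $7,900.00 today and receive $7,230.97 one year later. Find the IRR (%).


Formula: IRR = C1/C0 - 1
Substituting: IRR = $7,230.97 / $7,900.00 - 1
Ratio: 0.915313 - 1 = -0.084687
IRR = -8.4687%

-8.4687%


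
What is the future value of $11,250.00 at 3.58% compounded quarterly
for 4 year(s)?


Formula: FV = P * (1 + r/m)^(m*t)
Period rate: r/m = 0.0358 / 4 = 0.00895
Total periods: m*t = 4 * 4 = 16
Growth factor: (1 + 0.00895)^16 = 1.153226
FV = $11,250.00 * 1.153226 = $12,973.79

$12,973.79


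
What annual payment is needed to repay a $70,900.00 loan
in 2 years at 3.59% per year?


Formula: PMT = PV * r / (1 - (1+r)^(-n))
Denominator: 1 - (1 + 0.0359)^(-2) = 0.068111
Numerator: $70,900.00 * 0.0359 = 2545.31
PMT = 2545.31 / 0.068111 = $37,370.20

$37,370.20


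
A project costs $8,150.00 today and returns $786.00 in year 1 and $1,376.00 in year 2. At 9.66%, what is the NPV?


Formula: NPV = C0 + C1/(1+r) + C2/(1+r)^2
Discount C1: $786.00 / (1 + 0.0966) = $716.76
Discount C2: $1,376.00 / (1 + 0.0966)^2 = $1,144.25
NPV = -$8,150.00 + $716.76 + $1,144.25 = -$6,288.99

-$6,288.99


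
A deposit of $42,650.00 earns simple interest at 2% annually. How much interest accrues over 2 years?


Formula: I = P * r * t
Substituting: I = $42,650.00 * 0.02 * 2
Step: I = $42,650.00 * 0.04
I = $1,706.00

$1,706.00


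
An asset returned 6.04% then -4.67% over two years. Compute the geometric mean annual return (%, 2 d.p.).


Formula: Geometric mean = ((1+r1)*(1+r2))^(1/2) - 1
Product: (1 + 0.0604) * (1 + -0.0467) = 1.0604 * 0.9533 = 1.010879
Square root: 1.010879^0.5 = 1.005425
Geometric mean = 1.005425 - 1 = 0.005425
As percentage: 0.54%

0.54%


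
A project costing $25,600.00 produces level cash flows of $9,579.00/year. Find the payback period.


Formula: Payback = investment / annual cash flow
Substituting: Payback = $25,600.00 / $9,579.00
Payback = 2.6725 years

2.6725 years


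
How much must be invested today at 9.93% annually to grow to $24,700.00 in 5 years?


Formula: PV = FV / (1 + r)^n
Substituting: PV = $24,700.00 / (1 + 0.0993)^5
Discount factor: (1.0993)^5 = 1.605392
PV = $24,700.00 / 1.605392 = $15,385.65

$15,385.65


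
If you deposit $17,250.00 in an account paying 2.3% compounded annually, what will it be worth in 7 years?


Formula: FV = P * (1 + r)^n
Substituting: FV = $17,250.00 * (1 + 0.023)^7
Growth factor: (1.023)^7 = 1.172545
FV = $17,250.00 * 1.172545 = $20,226.40

$20,226.40


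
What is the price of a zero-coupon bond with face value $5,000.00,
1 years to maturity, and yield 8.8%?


Formula: Price = FV / (1 + r)^n
Substituting: Price = $5,000.00 / (1 + 0.088)^1
Discount factor: (1.088)^1 = 1.088
Price = $5,000.00 / 1.088 = $4,595.59

$4,595.59


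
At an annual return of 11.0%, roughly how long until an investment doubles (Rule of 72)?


Formula: Years ≈ 72 / r
Substituting: Years ≈ 72 / 11.0
Years ≈ 6.5

6.5 years


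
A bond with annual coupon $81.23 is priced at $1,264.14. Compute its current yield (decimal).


Formula: Current yield = annual coupon / price
Substituting: CY = $81.23 / $1,264.14
CY = 0.064257

0.064257


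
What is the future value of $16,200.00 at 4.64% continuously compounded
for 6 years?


Formula: FV = P * e^(r*t)
Exponent: r*t = 0.0464 * 6 = 0.2784
e^(0.2784) = 1.321014
FV = $16,200.00 * 1.321014 = $21,400.43

$21,400.43


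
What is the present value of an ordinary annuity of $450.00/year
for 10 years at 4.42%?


Formula: PV = PMT * (1 - (1+r)^(-n)) / r
Discount factor: (1 + 0.0442)^(-10) = 0.648878
Bracket: 1 - 0.648878 = 0.351122
PV = $450.00 * 0.351122 / 0.0442 = $3,574.77

$3,574.77


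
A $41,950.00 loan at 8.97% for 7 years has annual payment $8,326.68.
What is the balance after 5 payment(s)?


Formula: Balance = PV*(1+r)^k - PMT*((1+r)^k - 1)/r
Growth: (1 + 0.0897)^5 = 1.536508
Accumulated factor: ((1+r)^k - 1)/r = 5.981134
Balance = $41,950.00 * 1.536508 - $8,326.68 * 5.981134
Balance = $14,653.51

$14,653.51


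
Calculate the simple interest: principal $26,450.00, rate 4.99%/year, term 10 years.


Formula: I = P * r * t
Substituting: I = $26,450.00 * 0.0499 * 10
Step: I = $26,450.00 * 0.499
I = $13,198.55

$13,198.55


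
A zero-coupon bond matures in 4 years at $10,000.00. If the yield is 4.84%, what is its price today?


Formula: Price = FV / (1 + r)^n
Substituting: Price = $10,000.00 / (1 + 0.0484)^4
Discount factor: (1.0484)^4 = 1.208114
Price = $10,000.00 / 1.208114 = $8,277.36

$8,277.36


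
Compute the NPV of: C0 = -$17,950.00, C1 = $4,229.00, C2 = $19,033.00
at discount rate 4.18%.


Formula: NPV = C0 + C1/(1+r) + C2/(1+r)^2
Discount C1: $4,229.00 / (1 + 0.0418) = $4,059.32
Discount C2: $19,033.00 / (1 + 0.0418)^2 = $17,536.32
NPV = -$17,950.00 + $4,059.32 + $17,536.32 = $3,645.64

$3,645.64


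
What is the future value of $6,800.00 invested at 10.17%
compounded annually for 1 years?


Formula: FV = P * (1 + r)^n
Substituting: FV = $6,800.00 * (1 + 0.1017)^1
Growth factor: (1.1017)^1 = 1.1017
FV = $6,800.00 * 1.1017 = $7,491.56

$7,491.56


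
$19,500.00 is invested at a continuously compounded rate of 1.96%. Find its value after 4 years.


Formula: FV = P * e^(r*t)
Exponent: r*t = 0.0196 * 4 = 0.0784
e^(0.0784) = 1.081555
FV = $19,500.00 * 1.081555 = $21,090.33

$21,090.33


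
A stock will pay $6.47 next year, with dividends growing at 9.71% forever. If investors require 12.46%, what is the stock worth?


Formula: P = D1 / (r - g)
Spread: r - g = 0.1246 - 0.0971 = 0.0275
Substituting: P = $6.47 / 0.0275
P = $235.27

$235.27


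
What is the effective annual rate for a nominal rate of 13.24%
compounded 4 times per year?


Formula: EAR = (1 + r/m)^m - 1
Period rate: r/m = 0.1324 / 4 = 0.0331
Compounding: (1 + 0.0331)^4 = 1.13912
EAR = 1.13912 - 1 = 0.13912

0.13912


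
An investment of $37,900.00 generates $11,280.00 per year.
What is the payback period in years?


Formula: Payback = investment / annual cash flow
Substituting: Payback = $37,900.00 / $11,280.00
Payback = 3.3599 years

3.3599 years


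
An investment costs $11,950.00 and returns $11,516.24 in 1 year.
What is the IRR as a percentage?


Formula: IRR = C1/C0 - 1
Substituting: IRR = $11,516.24 / $11,950.00 - 1
Ratio: 0.963702 - 1 = -0.036298
IRR = -3.6298%

-3.6298%


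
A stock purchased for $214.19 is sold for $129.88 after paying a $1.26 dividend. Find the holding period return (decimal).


Formula: HPR = (P1 - P0 + D) / P0
Gain: $129.88 - $214.19 + $1.26 = -$83.05
HPR = -$83.05 / $214.19 = -0.3877

-0.3877


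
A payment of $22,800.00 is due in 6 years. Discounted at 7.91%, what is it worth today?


Formula: PV = FV / (1 + r)^n
Substituting: PV = $22,800.00 / (1 + 0.0791)^6
Discount factor: (1.0791)^6 = 1.578956
PV = $22,800.00 / 1.578956 = $14,439.92

$14,439.92


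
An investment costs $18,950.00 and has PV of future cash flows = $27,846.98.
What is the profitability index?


Formula: PI = PV(cash flows) / initial investment
Substituting: PI = $27,846.98 / $18,950.00
PI = 1.4695

1.4695


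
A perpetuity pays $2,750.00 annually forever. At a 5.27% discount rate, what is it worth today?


Formula: PV = C / r
Substituting: PV = $2,750.00 / 0.0527
PV = $52,182.16

$52,182.16


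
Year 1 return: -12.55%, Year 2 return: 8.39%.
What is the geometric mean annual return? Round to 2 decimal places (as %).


Formula: Geometric mean = ((1+r1)*(1+r2))^(1/2) - 1
Product: (1 + -0.1255) * (1 + 0.0839) = 0.8745 * 1.0839 = 0.947871
Square root: 0.947871^0.5 = 0.973586
Geometric mean = 0.973586 - 1 = -0.026414
As percentage: -2.64%

-2.64%


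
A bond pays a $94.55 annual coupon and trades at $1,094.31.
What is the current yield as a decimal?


Formula: Current yield = annual coupon / price
Substituting: CY = $94.55 / $1,094.31
CY = 0.086401

0.086401


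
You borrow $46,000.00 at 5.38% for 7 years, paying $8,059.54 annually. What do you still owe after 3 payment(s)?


Formula: Balance = PV*(1+r)^k - PMT*((1+r)^k - 1)/r
Growth: (1 + 0.0538)^3 = 1.170239
Accumulated factor: ((1+r)^k - 1)/r = 3.164294
Balance = $46,000.00 * 1.170239 - $8,059.54 * 3.164294
Balance = $28,328.24

$28,328.24


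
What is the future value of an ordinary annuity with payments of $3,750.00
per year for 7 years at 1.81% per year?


Formula: FV = PMT * ((1+r)^n - 1) / r
Growth factor: (1 + 0.0181)^7 = 1.133791
Numerator: 1.133791 - 1 = 0.133791
FV = $3,750.00 * 0.133791 / 0.0181 = $27,719.16

$27,719.16


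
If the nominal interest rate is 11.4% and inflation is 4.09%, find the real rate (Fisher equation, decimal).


Formula: (1 + r_real) = (1 + r_nom) / (1 + inflation)
Substituting: (1 + r_real) = 1.114 / 1.0409
(1 + r_real) = 1.070228
r_real = 1.070228 - 1 = 0.070228

0.070228


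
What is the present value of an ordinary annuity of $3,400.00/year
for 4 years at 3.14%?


Formula: PV = PMT * (1 - (1+r)^(-n)) / r
Discount factor: (1 + 0.0314)^(-4) = 0.883673
Bracket: 1 - 0.883673 = 0.116327
PV = $3,400.00 * 0.116327 / 0.0314 = $12,595.94

$12,595.94


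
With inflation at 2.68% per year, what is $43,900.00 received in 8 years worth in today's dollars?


Formula: Real value = nominal / (1 + inflation)^years
Price level: (1 + 0.0268)^8 = 1.235626
Real value = $43,900.00 / 1.235626 = $35,528.56

$35,528.56


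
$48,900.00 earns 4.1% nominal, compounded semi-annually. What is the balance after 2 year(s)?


Formula: FV = P * (1 + r/m)^(m*t)
Period rate: r/m = 0.041 / 2 = 0.0205
Total periods: m*t = 2 * 2 = 4
Growth factor: (1 + 0.0205)^4 = 1.084556
FV = $48,900.00 * 1.084556 = $53,034.80

$53,034.80


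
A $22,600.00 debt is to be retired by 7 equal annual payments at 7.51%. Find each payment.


Formula: PMT = PV * r / (1 - (1+r)^(-n))
Denominator: 1 - (1 + 0.0751)^(-7) = 0.397637
Numerator: $22,600.00 * 0.0751 = 1697.26
PMT = 1697.26 / 0.397637 = $4,268.36

$4,268.36


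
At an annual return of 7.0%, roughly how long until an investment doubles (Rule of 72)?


Formula: Years ≈ 72 / r
Substituting: Years ≈ 72 / 7.0
Years ≈ 10.3

10.3 years


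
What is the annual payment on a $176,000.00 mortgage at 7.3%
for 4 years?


Formula: PMT = PV * r / (1 - (1+r)^(-n))
Denominator: 1 - (1 + 0.073)^(-4) = 0.245601
Numerator: $176,000.00 * 0.073 = 12848.0
PMT = 12848.0 / 0.245601 = $52,312.49

$52,312.49


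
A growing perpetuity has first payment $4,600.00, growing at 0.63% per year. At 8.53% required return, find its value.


Formula: PV = C / (r - g)
Spread: r - g = 0.0853 - 0.0063 = 0.079
Substituting: PV = $4,600.00 / 0.079
PV = $58,227.85

$58,227.85


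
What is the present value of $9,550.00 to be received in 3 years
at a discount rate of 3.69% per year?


Formula: PV = FV / (1 + r)^n
Substituting: PV = $9,550.00 / (1 + 0.0369)^3
Discount factor: (1.0369)^3 = 1.114835
PV = $9,550.00 / 1.114835 = $8,566.29

$8,566.29


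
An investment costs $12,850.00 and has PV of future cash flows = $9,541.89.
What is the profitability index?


Formula: PI = PV(cash flows) / initial investment
Substituting: PI = $9,541.89 / $12,850.00
PI = 0.7426

0.7426


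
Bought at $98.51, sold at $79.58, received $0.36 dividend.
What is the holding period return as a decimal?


Formula: HPR = (P1 - P0 + D) / P0
Gain: $79.58 - $98.51 + $0.36 = -$18.57
HPR = -$18.57 / $98.51 = -0.1885

-0.1885


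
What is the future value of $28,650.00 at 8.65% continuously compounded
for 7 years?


Formula: FV = P * e^(r*t)
Exponent: r*t = 0.0865 * 7 = 0.6055
e^(0.6055) = 1.832168
FV = $28,650.00 * 1.832168 = $52,491.62

$52,491.62


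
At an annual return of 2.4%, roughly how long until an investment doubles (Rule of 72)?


Formula: Years ≈ 72 / r
Substituting: Years ≈ 72 / 2.4
Years ≈ 30.0

30.0 years


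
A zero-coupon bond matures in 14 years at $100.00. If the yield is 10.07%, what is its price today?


Formula: Price = FV / (1 + r)^n
Substituting: Price = $100.00 / (1 + 0.1007)^14
Discount factor: (1.1007)^14 = 3.831471
Price = $100.00 / 3.831471 = $26.10

$26.10


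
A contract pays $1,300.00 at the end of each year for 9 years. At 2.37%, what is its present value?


Formula: PV = PMT * (1 - (1+r)^(-n)) / r
Discount factor: (1 + 0.0237)^(-9) = 0.809927
Bracket: 1 - 0.809927 = 0.190073
PV = $1,300.00 * 0.190073 / 0.0237 = $10,425.97

$10,425.97


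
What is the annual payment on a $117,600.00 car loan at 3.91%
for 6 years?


Formula: PMT = PV * r / (1 - (1+r)^(-n))
Denominator: 1 - (1 + 0.0391)^(-6) = 0.205569
Numerator: $117,600.00 * 0.0391 = 4598.16
PMT = 4598.16 / 0.205569 = $22,367.91

$22,367.91


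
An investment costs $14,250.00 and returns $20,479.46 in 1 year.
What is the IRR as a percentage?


Formula: IRR = C1/C0 - 1
Substituting: IRR = $20,479.46 / $14,250.00 - 1
Ratio: 1.437155 - 1 = 0.437155
IRR = 43.7155%

43.7155%


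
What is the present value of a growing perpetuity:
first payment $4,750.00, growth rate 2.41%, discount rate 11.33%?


Formula: PV = C / (r - g)
Spread: r - g = 0.1133 - 0.0241 = 0.0892
Substituting: PV = $4,750.00 / 0.0892
PV = $53,251.12

$53,251.12


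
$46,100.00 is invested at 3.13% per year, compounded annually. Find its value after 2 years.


Formula: FV = P * (1 + r)^n
Substituting: FV = $46,100.00 * (1 + 0.0313)^2
Growth factor: (1.0313)^2 = 1.06358
FV = $46,100.00 * 1.06358 = $49,031.02

$49,031.02


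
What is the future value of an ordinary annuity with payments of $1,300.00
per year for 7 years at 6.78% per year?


Formula: FV = PMT * ((1+r)^n - 1) / r
Growth factor: (1 + 0.0678)^7 = 1.582812
Numerator: 1.582812 - 1 = 0.582812
FV = $1,300.00 * 0.582812 / 0.0678 = $11,174.87

$11,174.87


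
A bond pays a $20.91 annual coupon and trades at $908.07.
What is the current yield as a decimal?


Formula: Current yield = annual coupon / price
Substituting: CY = $20.91 / $908.07
CY = 0.023027

0.023027


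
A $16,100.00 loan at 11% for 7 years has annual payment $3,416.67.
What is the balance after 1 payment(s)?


Formula: Balance = PV*(1+r)^k - PMT*((1+r)^k - 1)/r
Growth: (1 + 0.11)^1 = 1.11
Accumulated factor: ((1+r)^k - 1)/r = 1.0
Balance = $16,100.00 * 1.11 - $3,416.67 * 1.0
Balance = $14,454.33

$14,454.33


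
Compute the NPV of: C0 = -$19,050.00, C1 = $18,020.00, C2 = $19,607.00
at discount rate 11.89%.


Formula: NPV = C0 + C1/(1+r) + C2/(1+r)^2
Discount C1: $18,020.00 / (1 + 0.1189) = $16,105.10
Discount C2: $19,607.00 / (1 + 0.1189)^2 = $15,661.33
NPV = -$19,050.00 + $16,105.10 + $15,661.33 = $12,716.43

$12,716.43


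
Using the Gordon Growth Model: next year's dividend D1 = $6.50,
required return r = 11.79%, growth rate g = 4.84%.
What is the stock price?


Formula: P = D1 / (r - g)
Spread: r - g = 0.1179 - 0.0484 = 0.0695
Substituting: P = $6.50 / 0.0695
P = $93.53

$93.53


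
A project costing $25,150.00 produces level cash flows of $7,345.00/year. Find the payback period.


Formula: Payback = investment / annual cash flow
Substituting: Payback = $25,150.00 / $7,345.00
Payback = 3.4241 years

3.4241 years


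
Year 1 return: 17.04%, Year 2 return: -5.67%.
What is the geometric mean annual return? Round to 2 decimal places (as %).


Formula: Geometric mean = ((1+r1)*(1+r2))^(1/2) - 1
Product: (1 + 0.1704) * (1 + -0.0567) = 1.1704 * 0.9433 = 1.104038
Square root: 1.104038^0.5 = 1.050732
Geometric mean = 1.050732 - 1 = 0.050732
As percentage: 5.07%

5.07%


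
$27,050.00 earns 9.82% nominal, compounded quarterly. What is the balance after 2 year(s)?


Formula: FV = P * (1 + r/m)^(m*t)
Period rate: r/m = 0.0982 / 4 = 0.02455
Total periods: m*t = 4 * 2 = 8
Growth factor: (1 + 0.02455)^8 = 1.21413
FV = $27,050.00 * 1.21413 = $32,842.22

$32,842.22


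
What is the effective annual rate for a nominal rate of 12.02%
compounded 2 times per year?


Formula: EAR = (1 + r/m)^m - 1
Period rate: r/m = 0.1202 / 2 = 0.0601
Compounding: (1 + 0.0601)^2 = 1.123812
EAR = 1.123812 - 1 = 0.123812

0.123812


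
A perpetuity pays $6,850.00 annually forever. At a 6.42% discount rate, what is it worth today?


Formula: PV = C / r
Substituting: PV = $6,850.00 / 0.0642
PV = $106,697.82

$106,697.82


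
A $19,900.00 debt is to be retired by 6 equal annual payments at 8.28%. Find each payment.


Formula: PMT = PV * r / (1 - (1+r)^(-n))
Denominator: 1 - (1 + 0.0828)^(-6) = 0.379545
Numerator: $19,900.00 * 0.0828 = 1647.72
PMT = 1647.72 / 0.379545 = $4,341.31

$4,341.31


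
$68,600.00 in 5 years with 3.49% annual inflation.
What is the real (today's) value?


Formula: Real value = nominal / (1 + inflation)^years
Price level: (1 + 0.0349)^5 = 1.187113
Real value = $68,600.00 / 1.187113 = $57,787.27

$57,787.27


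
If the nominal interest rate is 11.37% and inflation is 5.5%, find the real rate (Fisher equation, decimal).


Formula: (1 + r_real) = (1 + r_nom) / (1 + inflation)
Substituting: (1 + r_real) = 1.1137 / 1.055
(1 + r_real) = 1.05564
r_real = 1.05564 - 1 = 0.05564

0.05564


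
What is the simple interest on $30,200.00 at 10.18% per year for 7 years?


Formula: I = P * r * t
Substituting: I = $30,200.00 * 0.1018 * 7
Step: I = $30,200.00 * 0.7126
I = $21,520.52

$21,520.52


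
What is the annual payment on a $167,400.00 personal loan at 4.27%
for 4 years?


Formula: PMT = PV * r / (1 - (1+r)^(-n))
Denominator: 1 - (1 + 0.0427)^(-4) = 0.154015
Numerator: $167,400.00 * 0.0427 = 7147.98
PMT = 7147.98 / 0.154015 = $46,410.84

$46,410.84


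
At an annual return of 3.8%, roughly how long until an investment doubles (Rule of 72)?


Formula: Years ≈ 72 / r
Substituting: Years ≈ 72 / 3.8
Years ≈ 18.9

18.9 years


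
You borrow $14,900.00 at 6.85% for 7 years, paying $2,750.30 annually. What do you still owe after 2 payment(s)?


Formula: Balance = PV*(1+r)^k - PMT*((1+r)^k - 1)/r
Growth: (1 + 0.0685)^2 = 1.141692
Accumulated factor: ((1+r)^k - 1)/r = 2.0685
Balance = $14,900.00 * 1.141692 - $2,750.30 * 2.0685
Balance = $11,322.22

$11,322.22


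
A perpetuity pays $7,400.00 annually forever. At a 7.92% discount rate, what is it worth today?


Formula: PV = C / r
Substituting: PV = $7,400.00 / 0.0792
PV = $93,434.34

$93,434.34


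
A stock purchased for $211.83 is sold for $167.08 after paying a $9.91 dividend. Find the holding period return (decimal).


Formula: HPR = (P1 - P0 + D) / P0
Gain: $167.08 - $211.83 + $9.91 = -$34.84
HPR = -$34.84 / $211.83 = -0.1645

-0.1645


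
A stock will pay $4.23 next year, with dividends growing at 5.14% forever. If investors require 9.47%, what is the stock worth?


Formula: P = D1 / (r - g)
Spread: r - g = 0.0947 - 0.0514 = 0.0433
Substituting: P = $4.23 / 0.0433
P = $97.69

$97.69


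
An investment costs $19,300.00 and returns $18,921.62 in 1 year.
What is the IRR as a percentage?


Formula: IRR = C1/C0 - 1
Substituting: IRR = $18,921.62 / $19,300.00 - 1
Ratio: 0.980395 - 1 = -0.019605
IRR = -1.9605%

-1.9605%


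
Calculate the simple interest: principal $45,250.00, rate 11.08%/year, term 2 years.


Formula: I = P * r * t
Substituting: I = $45,250.00 * 0.1108 * 2
Step: I = $45,250.00 * 0.2216
I = $10,027.40

$10,027.40


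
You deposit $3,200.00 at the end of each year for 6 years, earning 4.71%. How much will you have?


Formula: FV = PMT * ((1+r)^n - 1) / r
Growth factor: (1 + 0.0471)^6 = 1.318041
Numerator: 1.318041 - 1 = 0.318041
FV = $3,200.00 * 0.318041 / 0.0471 = $21,607.89

$21,607.89


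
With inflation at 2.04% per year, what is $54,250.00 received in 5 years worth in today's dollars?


Formula: Real value = nominal / (1 + inflation)^years
Price level: (1 + 0.0204)^5 = 1.106247
Real value = $54,250.00 / 1.106247 = $49,039.66

$49,039.66


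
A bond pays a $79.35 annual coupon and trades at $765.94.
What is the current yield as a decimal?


Formula: Current yield = annual coupon / price
Substituting: CY = $79.35 / $765.94
CY = 0.103598

0.103598


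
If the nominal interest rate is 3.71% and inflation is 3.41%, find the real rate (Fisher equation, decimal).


Formula: (1 + r_real) = (1 + r_nom) / (1 + inflation)
Substituting: (1 + r_real) = 1.0371 / 1.0341
(1 + r_real) = 1.002901
r_real = 1.002901 - 1 = 0.002901

0.002901


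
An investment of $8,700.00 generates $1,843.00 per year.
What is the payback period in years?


Formula: Payback = investment / annual cash flow
Substituting: Payback = $8,700.00 / $1,843.00
Payback = 4.7206 years

4.7206 years


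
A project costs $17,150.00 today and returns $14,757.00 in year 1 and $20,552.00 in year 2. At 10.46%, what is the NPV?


Formula: NPV = C0 + C1/(1+r) + C2/(1+r)^2
Discount C1: $14,757.00 / (1 + 0.1046) = $13,359.59
Discount C2: $20,552.00 / (1 + 0.1046)^2 = $16,843.95
NPV = -$17,150.00 + $13,359.59 + $16,843.95 = $13,053.54

$13,053.54


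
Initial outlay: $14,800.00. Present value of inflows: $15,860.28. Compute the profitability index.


Formula: PI = PV(cash flows) / initial investment
Substituting: PI = $15,860.28 / $14,800.00
PI = 1.0716

1.0716


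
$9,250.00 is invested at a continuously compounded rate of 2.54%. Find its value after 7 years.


Formula: FV = P * e^(r*t)
Exponent: r*t = 0.0254 * 7 = 0.1778
e^(0.1778) = 1.194586
FV = $9,250.00 * 1.194586 = $11,049.92

$11,049.92


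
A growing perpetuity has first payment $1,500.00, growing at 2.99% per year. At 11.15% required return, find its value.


Formula: PV = C / (r - g)
Spread: r - g = 0.1115 - 0.0299 = 0.0816
Substituting: PV = $1,500.00 / 0.0816
PV = $18,382.35

$18,382.35


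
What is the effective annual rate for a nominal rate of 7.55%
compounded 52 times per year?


Formula: EAR = (1 + r/m)^m - 1
Period rate: r/m = 0.0755 / 52 = 0.001452
Compounding: (1 + 0.001452)^52 = 1.078364
EAR = 1.078364 - 1 = 0.078364

0.078364


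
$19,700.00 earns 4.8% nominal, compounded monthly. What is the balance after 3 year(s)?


Formula: FV = P * (1 + r/m)^(m*t)
Period rate: r/m = 0.048 / 12 = 0.004
Total periods: m*t = 12 * 3 = 36
Growth factor: (1 + 0.004)^36 = 1.154552
FV = $19,700.00 * 1.154552 = $22,744.68

$22,744.68


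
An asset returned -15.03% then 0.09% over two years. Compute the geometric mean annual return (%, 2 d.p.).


Formula: Geometric mean = ((1+r1)*(1+r2))^(1/2) - 1
Product: (1 + -0.1503) * (1 + 0.0009) = 0.8497 * 1.0009 = 0.850465
Square root: 0.850465^0.5 = 0.922206
Geometric mean = 0.922206 - 1 = -0.077794
As percentage: -7.78%

-7.78%


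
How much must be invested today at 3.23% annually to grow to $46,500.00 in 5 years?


Formula: PV = FV / (1 + r)^n
Substituting: PV = $46,500.00 / (1 + 0.0323)^5
Discount factor: (1.0323)^5 = 1.172275
PV = $46,500.00 / 1.172275 = $39,666.45

$39,666.45


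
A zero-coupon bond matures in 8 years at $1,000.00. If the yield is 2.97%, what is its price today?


Formula: Price = FV / (1 + r)^n
Substituting: Price = $1,000.00 / (1 + 0.0297)^8
Discount factor: (1.0297)^8 = 1.263821
Price = $1,000.00 / 1.263821 = $791.25

$791.25


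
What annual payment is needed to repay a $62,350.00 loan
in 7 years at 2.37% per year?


Formula: PMT = PV * r / (1 - (1+r)^(-n))
Denominator: 1 - (1 + 0.0237)^(-7) = 0.151228
Numerator: $62,350.00 * 0.0237 = 1477.695
PMT = 1477.695 / 0.151228 = $9,771.31

$9,771.31


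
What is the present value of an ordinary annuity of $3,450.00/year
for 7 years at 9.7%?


Formula: PV = PMT * (1 - (1+r)^(-n)) / r
Discount factor: (1 + 0.097)^(-7) = 0.523063
Bracket: 1 - 0.523063 = 0.476937
PV = $3,450.00 * 0.476937 / 0.097 = $16,963.24

$16,963.24


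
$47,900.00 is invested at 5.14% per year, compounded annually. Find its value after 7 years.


Formula: FV = P * (1 + r)^n
Substituting: FV = $47,900.00 * (1 + 0.0514)^7
Growth factor: (1.0514)^7 = 1.420286
FV = $47,900.00 * 1.420286 = $68,031.70

$68,031.70


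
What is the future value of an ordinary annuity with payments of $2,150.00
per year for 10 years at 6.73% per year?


Formula: FV = PMT * ((1+r)^n - 1) / r
Growth factor: (1 + 0.0673)^10 = 1.918073
Numerator: 1.918073 - 1 = 0.918073
FV = $2,150.00 * 0.918073 / 0.0673 = $29,329.22

$29,329.22


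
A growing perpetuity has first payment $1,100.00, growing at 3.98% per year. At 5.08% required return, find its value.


Formula: PV = C / (r - g)
Spread: r - g = 0.0508 - 0.0398 = 0.011
Substituting: PV = $1,100.00 / 0.011
PV = $100,000.00

$100,000.00


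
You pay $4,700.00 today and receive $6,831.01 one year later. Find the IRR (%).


Formula: IRR = C1/C0 - 1
Substituting: IRR = $6,831.01 / $4,700.00 - 1
Ratio: 1.453406 - 1 = 0.453406
IRR = 45.3406%

45.3406%


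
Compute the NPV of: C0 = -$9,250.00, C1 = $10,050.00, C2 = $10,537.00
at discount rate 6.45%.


Formula: NPV = C0 + C1/(1+r) + C2/(1+r)^2
Discount C1: $10,050.00 / (1 + 0.0645) = $9,441.05
Discount C2: $10,537.00 / (1 + 0.0645)^2 = $9,298.77
NPV = -$9,250.00 + $9,441.05 + $9,298.77 = $9,489.83

$9,489.83


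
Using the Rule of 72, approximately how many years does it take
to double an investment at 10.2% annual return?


Formula: Years ≈ 72 / r
Substituting: Years ≈ 72 / 10.2
Years ≈ 7.1

7.1 years


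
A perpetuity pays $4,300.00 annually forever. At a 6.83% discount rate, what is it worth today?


Formula: PV = C / r
Substituting: PV = $4,300.00 / 0.0683
PV = $62,957.54

$62,957.54


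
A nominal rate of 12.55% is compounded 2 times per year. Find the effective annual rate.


Formula: EAR = (1 + r/m)^m - 1
Period rate: r/m = 0.1255 / 2 = 0.06275
Compounding: (1 + 0.06275)^2 = 1.129438
EAR = 1.129438 - 1 = 0.129438

0.129438


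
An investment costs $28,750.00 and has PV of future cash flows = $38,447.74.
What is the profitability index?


Formula: PI = PV(cash flows) / initial investment
Substituting: PI = $38,447.74 / $28,750.00
PI = 1.3373

1.3373


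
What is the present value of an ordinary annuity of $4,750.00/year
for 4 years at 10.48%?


Formula: PV = PMT * (1 - (1+r)^(-n)) / r
Discount factor: (1 + 0.1048)^(-4) = 0.671221
Bracket: 1 - 0.671221 = 0.328779
PV = $4,750.00 * 0.328779 / 0.1048 = $14,901.73

$14,901.73


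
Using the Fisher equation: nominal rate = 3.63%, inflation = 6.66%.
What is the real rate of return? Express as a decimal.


Formula: (1 + r_real) = (1 + r_nom) / (1 + inflation)
Substituting: (1 + r_real) = 1.0363 / 1.0666
(1 + r_real) = 0.971592
r_real = 0.971592 - 1 = -0.028408

-0.028408


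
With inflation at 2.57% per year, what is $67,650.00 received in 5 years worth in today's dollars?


Formula: Real value = nominal / (1 + inflation)^years
Price level: (1 + 0.0257)^5 = 1.135277
Real value = $67,650.00 / 1.135277 = $59,588.99

$59,588.99


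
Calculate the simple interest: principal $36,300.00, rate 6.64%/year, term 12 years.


Formula: I = P * r * t
Substituting: I = $36,300.00 * 0.0664 * 12
Step: I = $36,300.00 * 0.7968
I = $28,923.84

$28,923.84


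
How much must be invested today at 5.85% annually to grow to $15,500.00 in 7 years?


Formula: PV = FV / (1 + r)^n
Substituting: PV = $15,500.00 / (1 + 0.0585)^7
Discount factor: (1.0585)^7 = 1.488799
PV = $15,500.00 / 1.488799 = $10,411.08

$10,411.08


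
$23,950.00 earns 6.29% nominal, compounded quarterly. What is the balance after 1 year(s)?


Formula: FV = P * (1 + r/m)^(m*t)
Period rate: r/m = 0.0629 / 4 = 0.015725
Total periods: m*t = 4 * 1 = 4
Growth factor: (1 + 0.015725)^4 = 1.064399
FV = $23,950.00 * 1.064399 = $25,492.36

$25,492.36


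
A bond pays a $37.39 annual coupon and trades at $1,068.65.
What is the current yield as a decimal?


Formula: Current yield = annual coupon / price
Substituting: CY = $37.39 / $1,068.65
CY = 0.034988

0.034988


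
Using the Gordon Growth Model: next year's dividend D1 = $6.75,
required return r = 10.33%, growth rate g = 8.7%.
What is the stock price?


Formula: P = D1 / (r - g)
Spread: r - g = 0.1033 - 0.087 = 0.0163
Substituting: P = $6.75 / 0.0163
P = $414.11

$414.11


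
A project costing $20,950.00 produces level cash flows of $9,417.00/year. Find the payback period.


Formula: Payback = investment / annual cash flow
Substituting: Payback = $20,950.00 / $9,417.00
Payback = 2.2247 years

2.2247 years


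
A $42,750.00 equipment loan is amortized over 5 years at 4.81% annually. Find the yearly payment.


Formula: PMT = PV * r / (1 - (1+r)^(-n))
Denominator: 1 - (1 + 0.0481)^(-5) = 0.209346
Numerator: $42,750.00 * 0.0481 = 2056.275
PMT = 2056.275 / 0.209346 = $9,822.37

$9,822.37


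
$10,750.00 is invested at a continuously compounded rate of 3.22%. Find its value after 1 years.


Formula: FV = P * e^(r*t)
Exponent: r*t = 0.0322 * 1 = 0.0322
e^(0.0322) = 1.032724
FV = $10,750.00 * 1.032724 = $11,101.78

$11,101.78


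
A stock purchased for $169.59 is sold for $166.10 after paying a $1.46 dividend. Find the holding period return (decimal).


Formula: HPR = (P1 - P0 + D) / P0
Gain: $166.10 - $169.59 + $1.46 = -$2.03
HPR = -$2.03 / $169.59 = -0.012

-0.012


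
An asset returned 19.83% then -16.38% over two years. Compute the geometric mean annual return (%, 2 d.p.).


Formula: Geometric mean = ((1+r1)*(1+r2))^(1/2) - 1
Product: (1 + 0.1983) * (1 + -0.1638) = 1.1983 * 0.8362 = 1.002018
Square root: 1.002018^0.5 = 1.001009
Geometric mean = 1.001009 - 1 = 0.001009
As percentage: 0.10%

0.10%


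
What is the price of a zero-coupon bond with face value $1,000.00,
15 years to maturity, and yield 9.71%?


Formula: Price = FV / (1 + r)^n
Substituting: Price = $1,000.00 / (1 + 0.0971)^15
Discount factor: (1.0971)^15 = 4.015071
Price = $1,000.00 / 4.015071 = $249.06

$249.06


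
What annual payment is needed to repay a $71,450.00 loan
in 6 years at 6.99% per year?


Formula: PMT = PV * r / (1 - (1+r)^(-n))
Denominator: 1 - (1 + 0.0699)^(-6) = 0.333284
Numerator: $71,450.00 * 0.0699 = 4994.355
PMT = 4994.355 / 0.333284 = $14,985.28

$14,985.28


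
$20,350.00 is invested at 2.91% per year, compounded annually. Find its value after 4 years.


Formula: FV = P * (1 + r)^n
Substituting: FV = $20,350.00 * (1 + 0.0291)^4
Growth factor: (1.0291)^4 = 1.12158
FV = $20,350.00 * 1.12158 = $22,824.16

$22,824.16


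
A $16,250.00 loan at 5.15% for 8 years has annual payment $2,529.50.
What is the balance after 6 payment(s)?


Formula: Balance = PV*(1+r)^k - PMT*((1+r)^k - 1)/r
Growth: (1 + 0.0515)^6 = 1.351623
Accumulated factor: ((1+r)^k - 1)/r = 6.827636
Balance = $16,250.00 * 1.351623 - $2,529.50 * 6.827636
Balance = $4,693.37

$4,693.37


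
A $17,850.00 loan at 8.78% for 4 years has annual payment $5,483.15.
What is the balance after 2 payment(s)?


Formula: Balance = PV*(1+r)^k - PMT*((1+r)^k - 1)/r
Growth: (1 + 0.0878)^2 = 1.183309
Accumulated factor: ((1+r)^k - 1)/r = 2.0878
Balance = $17,850.00 * 1.183309 - $5,483.15 * 2.0878
Balance = $9,674.34

$9,674.34


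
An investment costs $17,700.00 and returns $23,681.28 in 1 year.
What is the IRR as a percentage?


Formula: IRR = C1/C0 - 1
Substituting: IRR = $23,681.28 / $17,700.00 - 1
Ratio: 1.337925 - 1 = 0.337925
IRR = 33.7925%

33.7925%


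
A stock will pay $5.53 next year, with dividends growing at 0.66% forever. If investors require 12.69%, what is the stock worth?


Formula: P = D1 / (r - g)
Spread: r - g = 0.1269 - 0.0066 = 0.1203
Substituting: P = $5.53 / 0.1203
P = $45.97

$45.97


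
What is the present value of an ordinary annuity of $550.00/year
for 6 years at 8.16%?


Formula: PV = PMT * (1 - (1+r)^(-n)) / r
Discount factor: (1 + 0.0816)^(-6) = 0.624597
Bracket: 1 - 0.624597 = 0.375403
PV = $550.00 * 0.375403 / 0.0816 = $2,530.29

$2,530.29


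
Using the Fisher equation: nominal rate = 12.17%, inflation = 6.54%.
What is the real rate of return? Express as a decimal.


Formula: (1 + r_real) = (1 + r_nom) / (1 + inflation)
Substituting: (1 + r_real) = 1.1217 / 1.0654
(1 + r_real) = 1.052844
r_real = 1.052844 - 1 = 0.052844

0.052844


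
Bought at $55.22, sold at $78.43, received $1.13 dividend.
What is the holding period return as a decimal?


Formula: HPR = (P1 - P0 + D) / P0
Gain: $78.43 - $55.22 + $1.13 = $24.34
HPR = $24.34 / $55.22 = 0.4408

0.4408


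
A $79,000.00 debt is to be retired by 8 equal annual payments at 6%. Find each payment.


Formula: PMT = PV * r / (1 - (1+r)^(-n))
Denominator: 1 - (1 + 0.06)^(-8) = 0.372588
Numerator: $79,000.00 * 0.06 = 4740.0
PMT = 4740.0 / 0.372588 = $12,721.84

$12,721.84


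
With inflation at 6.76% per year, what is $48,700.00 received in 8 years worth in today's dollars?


Formula: Real value = nominal / (1 + inflation)^years
Price level: (1 + 0.0676)^8 = 1.687596
Real value = $48,700.00 / 1.687596 = $28,857.62

$28,857.62


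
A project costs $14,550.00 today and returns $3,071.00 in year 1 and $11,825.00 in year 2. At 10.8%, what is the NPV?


Formula: NPV = C0 + C1/(1+r) + C2/(1+r)^2
Discount C1: $3,071.00 / (1 + 0.108) = $2,771.66
Discount C2: $11,825.00 / (1 + 0.108)^2 = $9,632.11
NPV = -$14,550.00 + $2,771.66 + $9,632.11 = -$2,146.23

-$2,146.23


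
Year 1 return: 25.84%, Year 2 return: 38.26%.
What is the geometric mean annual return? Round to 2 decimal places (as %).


Formula: Geometric mean = ((1+r1)*(1+r2))^(1/2) - 1
Product: (1 + 0.2584) * (1 + 0.3826) = 1.2584 * 1.3826 = 1.739864
Square root: 1.739864^0.5 = 1.319039
Geometric mean = 1.319039 - 1 = 0.319039
As percentage: 31.90%

31.90%


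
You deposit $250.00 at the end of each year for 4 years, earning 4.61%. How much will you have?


Formula: FV = PMT * ((1+r)^n - 1) / r
Growth factor: (1 + 0.0461)^4 = 1.197548
Numerator: 1.197548 - 1 = 0.197548
FV = $250.00 * 0.197548 / 0.0461 = $1,071.30

$1,071.30


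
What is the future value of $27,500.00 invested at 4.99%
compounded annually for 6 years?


Formula: FV = P * (1 + r)^n
Substituting: FV = $27,500.00 * (1 + 0.0499)^6
Growth factor: (1.0499)^6 = 1.33933
FV = $27,500.00 * 1.33933 = $36,831.58

$36,831.58


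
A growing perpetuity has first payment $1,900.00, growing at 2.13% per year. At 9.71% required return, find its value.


Formula: PV = C / (r - g)
Spread: r - g = 0.0971 - 0.0213 = 0.0758
Substituting: PV = $1,900.00 / 0.0758
PV = $25,065.96

$25,065.96


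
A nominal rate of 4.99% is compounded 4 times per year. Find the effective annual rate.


Formula: EAR = (1 + r/m)^m - 1
Period rate: r/m = 0.0499 / 4 = 0.012475
Compounding: (1 + 0.012475)^4 = 1.050842
EAR = 1.050842 - 1 = 0.050842

0.050842


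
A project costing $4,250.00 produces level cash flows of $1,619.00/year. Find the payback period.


Formula: Payback = investment / annual cash flow
Substituting: Payback = $4,250.00 / $1,619.00
Payback = 2.6251 years

2.6251 years


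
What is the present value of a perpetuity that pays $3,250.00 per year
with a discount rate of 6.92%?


Formula: PV = C / r
Substituting: PV = $3,250.00 / 0.0692
PV = $46,965.32

$46,965.32


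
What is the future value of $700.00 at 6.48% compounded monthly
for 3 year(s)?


Formula: FV = P * (1 + r/m)^(m*t)
Period rate: r/m = 0.0648 / 12 = 0.0054
Total periods: m*t = 12 * 3 = 36
Growth factor: (1 + 0.0054)^36 = 1.213947
FV = $700.00 * 1.213947 = $849.76

$849.76


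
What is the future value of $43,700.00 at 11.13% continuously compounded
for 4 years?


Formula: FV = P * e^(r*t)
Exponent: r*t = 0.1113 * 4 = 0.4452
e^(0.4452) = 1.560802
FV = $43,700.00 * 1.560802 = $68,207.06

$68,207.06


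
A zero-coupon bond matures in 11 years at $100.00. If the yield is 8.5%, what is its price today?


Formula: Price = FV / (1 + r)^n
Substituting: Price = $100.00 / (1 + 0.085)^11
Discount factor: (1.085)^11 = 2.453167
Price = $100.00 / 2.453167 = $40.76

$40.76


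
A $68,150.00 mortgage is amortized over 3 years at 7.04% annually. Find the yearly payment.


Formula: PMT = PV * r / (1 - (1+r)^(-n))
Denominator: 1 - (1 + 0.0704)^(-3) = 0.184617
Numerator: $68,150.00 * 0.0704 = 4797.76
PMT = 4797.76 / 0.184617 = $25,987.65

$25,987.65


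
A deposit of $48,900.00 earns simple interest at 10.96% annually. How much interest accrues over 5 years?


Formula: I = P * r * t
Substituting: I = $48,900.00 * 0.1096 * 5
Step: I = $48,900.00 * 0.548
I = $26,797.20

$26,797.20


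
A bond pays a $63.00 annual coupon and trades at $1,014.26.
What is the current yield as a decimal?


Formula: Current yield = annual coupon / price
Substituting: CY = $63.00 / $1,014.26
CY = 0.062114

0.062114


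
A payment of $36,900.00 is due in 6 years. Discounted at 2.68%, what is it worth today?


Formula: PV = FV / (1 + r)^n
Substituting: PV = $36,900.00 / (1 + 0.0268)^6
Discount factor: (1.0268)^6 = 1.171966
PV = $36,900.00 / 1.171966 = $31,485.54

$31,485.54


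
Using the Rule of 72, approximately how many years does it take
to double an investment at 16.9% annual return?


Formula: Years ≈ 72 / r
Substituting: Years ≈ 72 / 16.9
Years ≈ 4.3

4.3 years


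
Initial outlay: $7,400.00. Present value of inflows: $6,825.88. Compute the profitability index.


Formula: PI = PV(cash flows) / initial investment
Substituting: PI = $6,825.88 / $7,400.00
PI = 0.9224

0.9224


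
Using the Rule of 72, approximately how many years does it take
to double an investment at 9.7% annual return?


Formula: Years ≈ 72 / r
Substituting: Years ≈ 72 / 9.7
Years ≈ 7.4

7.4 years


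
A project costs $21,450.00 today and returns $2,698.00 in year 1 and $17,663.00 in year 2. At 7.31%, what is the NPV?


Formula: NPV = C0 + C1/(1+r) + C2/(1+r)^2
Discount C1: $2,698.00 / (1 + 0.0731) = $2,514.21
Discount C2: $17,663.00 / (1 + 0.0731)^2 = $15,338.54
NPV = -$21,450.00 + $2,514.21 + $15,338.54 = -$3,597.25

-$3,597.25


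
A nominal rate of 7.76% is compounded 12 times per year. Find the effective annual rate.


Formula: EAR = (1 + r/m)^m - 1
Period rate: r/m = 0.0776 / 12 = 0.006467
Compounding: (1 + 0.006467)^12 = 1.08042
EAR = 1.08042 - 1 = 0.08042

0.08042


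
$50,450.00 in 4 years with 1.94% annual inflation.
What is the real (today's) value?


Formula: Real value = nominal / (1 + inflation)^years
Price level: (1 + 0.0194)^4 = 1.079888
Real value = $50,450.00 / 1.079888 = $46,717.83

$46,717.83


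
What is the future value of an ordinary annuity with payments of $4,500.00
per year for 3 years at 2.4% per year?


Formula: FV = PMT * ((1+r)^n - 1) / r
Growth factor: (1 + 0.024)^3 = 1.073742
Numerator: 1.073742 - 1 = 0.073742
FV = $4,500.00 * 0.073742 / 0.024 = $13,826.59

$13,826.59


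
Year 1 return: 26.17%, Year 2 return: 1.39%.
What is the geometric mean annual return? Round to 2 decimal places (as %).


Formula: Geometric mean = ((1+r1)*(1+r2))^(1/2) - 1
Product: (1 + 0.2617) * (1 + 0.0139) = 1.2617 * 1.0139 = 1.279238
Square root: 1.279238^0.5 = 1.131034
Geometric mean = 1.131034 - 1 = 0.131034
As percentage: 13.10%

13.10%


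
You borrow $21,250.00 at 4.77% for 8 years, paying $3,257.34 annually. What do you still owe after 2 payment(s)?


Formula: Balance = PV*(1+r)^k - PMT*((1+r)^k - 1)/r
Growth: (1 + 0.0477)^2 = 1.097675
Accumulated factor: ((1+r)^k - 1)/r = 2.0477
Balance = $21,250.00 * 1.097675 - $3,257.34 * 2.0477
Balance = $16,655.54

$16,655.54


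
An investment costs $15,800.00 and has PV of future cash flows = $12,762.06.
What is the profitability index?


Formula: PI = PV(cash flows) / initial investment
Substituting: PI = $12,762.06 / $15,800.00
PI = 0.8077

0.8077
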